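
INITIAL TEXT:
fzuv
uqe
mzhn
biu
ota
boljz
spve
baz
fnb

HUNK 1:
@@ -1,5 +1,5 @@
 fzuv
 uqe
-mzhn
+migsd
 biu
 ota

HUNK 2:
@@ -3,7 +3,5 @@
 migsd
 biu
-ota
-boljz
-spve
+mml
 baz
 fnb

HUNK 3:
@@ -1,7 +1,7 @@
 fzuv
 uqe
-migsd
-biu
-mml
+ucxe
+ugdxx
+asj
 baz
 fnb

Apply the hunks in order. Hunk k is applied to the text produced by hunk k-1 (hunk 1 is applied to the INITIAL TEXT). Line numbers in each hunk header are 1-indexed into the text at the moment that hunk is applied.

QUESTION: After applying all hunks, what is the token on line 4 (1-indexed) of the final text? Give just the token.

Answer: ugdxx

Derivation:
Hunk 1: at line 1 remove [mzhn] add [migsd] -> 9 lines: fzuv uqe migsd biu ota boljz spve baz fnb
Hunk 2: at line 3 remove [ota,boljz,spve] add [mml] -> 7 lines: fzuv uqe migsd biu mml baz fnb
Hunk 3: at line 1 remove [migsd,biu,mml] add [ucxe,ugdxx,asj] -> 7 lines: fzuv uqe ucxe ugdxx asj baz fnb
Final line 4: ugdxx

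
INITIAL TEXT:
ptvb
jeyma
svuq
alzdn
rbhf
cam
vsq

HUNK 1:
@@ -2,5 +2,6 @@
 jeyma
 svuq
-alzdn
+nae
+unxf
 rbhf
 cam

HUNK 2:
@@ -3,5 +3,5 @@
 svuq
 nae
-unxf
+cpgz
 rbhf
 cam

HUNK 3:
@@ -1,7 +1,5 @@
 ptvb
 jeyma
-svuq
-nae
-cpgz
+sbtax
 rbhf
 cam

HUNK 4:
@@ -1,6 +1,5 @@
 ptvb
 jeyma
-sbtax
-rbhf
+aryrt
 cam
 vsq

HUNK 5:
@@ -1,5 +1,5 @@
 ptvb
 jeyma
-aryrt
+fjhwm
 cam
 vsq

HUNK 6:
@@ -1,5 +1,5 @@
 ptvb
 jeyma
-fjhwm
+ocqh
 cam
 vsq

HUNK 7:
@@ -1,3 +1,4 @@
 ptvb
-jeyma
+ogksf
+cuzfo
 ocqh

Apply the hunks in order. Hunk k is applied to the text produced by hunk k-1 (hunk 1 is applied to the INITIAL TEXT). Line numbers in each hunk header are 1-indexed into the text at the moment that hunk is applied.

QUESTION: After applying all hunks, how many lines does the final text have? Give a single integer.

Answer: 6

Derivation:
Hunk 1: at line 2 remove [alzdn] add [nae,unxf] -> 8 lines: ptvb jeyma svuq nae unxf rbhf cam vsq
Hunk 2: at line 3 remove [unxf] add [cpgz] -> 8 lines: ptvb jeyma svuq nae cpgz rbhf cam vsq
Hunk 3: at line 1 remove [svuq,nae,cpgz] add [sbtax] -> 6 lines: ptvb jeyma sbtax rbhf cam vsq
Hunk 4: at line 1 remove [sbtax,rbhf] add [aryrt] -> 5 lines: ptvb jeyma aryrt cam vsq
Hunk 5: at line 1 remove [aryrt] add [fjhwm] -> 5 lines: ptvb jeyma fjhwm cam vsq
Hunk 6: at line 1 remove [fjhwm] add [ocqh] -> 5 lines: ptvb jeyma ocqh cam vsq
Hunk 7: at line 1 remove [jeyma] add [ogksf,cuzfo] -> 6 lines: ptvb ogksf cuzfo ocqh cam vsq
Final line count: 6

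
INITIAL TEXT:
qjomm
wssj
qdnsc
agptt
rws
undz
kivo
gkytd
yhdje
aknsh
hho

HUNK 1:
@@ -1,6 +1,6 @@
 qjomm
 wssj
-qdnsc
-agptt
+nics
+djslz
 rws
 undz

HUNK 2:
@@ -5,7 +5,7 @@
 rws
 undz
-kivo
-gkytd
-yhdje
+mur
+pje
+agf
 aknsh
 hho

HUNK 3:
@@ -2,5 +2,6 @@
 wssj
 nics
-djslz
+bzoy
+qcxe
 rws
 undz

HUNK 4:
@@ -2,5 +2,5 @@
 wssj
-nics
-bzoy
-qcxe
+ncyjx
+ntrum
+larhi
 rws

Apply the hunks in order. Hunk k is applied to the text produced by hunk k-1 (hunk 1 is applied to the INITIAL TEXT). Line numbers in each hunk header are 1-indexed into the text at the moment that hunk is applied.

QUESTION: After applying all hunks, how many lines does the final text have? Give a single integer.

Hunk 1: at line 1 remove [qdnsc,agptt] add [nics,djslz] -> 11 lines: qjomm wssj nics djslz rws undz kivo gkytd yhdje aknsh hho
Hunk 2: at line 5 remove [kivo,gkytd,yhdje] add [mur,pje,agf] -> 11 lines: qjomm wssj nics djslz rws undz mur pje agf aknsh hho
Hunk 3: at line 2 remove [djslz] add [bzoy,qcxe] -> 12 lines: qjomm wssj nics bzoy qcxe rws undz mur pje agf aknsh hho
Hunk 4: at line 2 remove [nics,bzoy,qcxe] add [ncyjx,ntrum,larhi] -> 12 lines: qjomm wssj ncyjx ntrum larhi rws undz mur pje agf aknsh hho
Final line count: 12

Answer: 12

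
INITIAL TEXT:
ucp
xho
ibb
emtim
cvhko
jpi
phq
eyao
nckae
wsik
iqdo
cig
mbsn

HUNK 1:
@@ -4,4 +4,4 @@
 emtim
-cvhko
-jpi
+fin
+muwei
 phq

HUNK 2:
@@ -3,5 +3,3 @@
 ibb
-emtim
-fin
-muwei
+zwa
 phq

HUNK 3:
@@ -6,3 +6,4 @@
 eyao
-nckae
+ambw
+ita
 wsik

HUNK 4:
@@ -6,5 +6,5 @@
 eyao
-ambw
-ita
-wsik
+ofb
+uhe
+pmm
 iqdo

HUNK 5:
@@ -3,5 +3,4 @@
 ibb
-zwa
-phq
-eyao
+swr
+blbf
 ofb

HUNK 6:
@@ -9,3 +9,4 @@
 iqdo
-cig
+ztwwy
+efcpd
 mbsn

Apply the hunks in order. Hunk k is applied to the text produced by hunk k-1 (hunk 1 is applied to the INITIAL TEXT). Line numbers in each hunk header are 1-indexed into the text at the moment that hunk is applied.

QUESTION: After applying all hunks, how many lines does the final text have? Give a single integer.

Hunk 1: at line 4 remove [cvhko,jpi] add [fin,muwei] -> 13 lines: ucp xho ibb emtim fin muwei phq eyao nckae wsik iqdo cig mbsn
Hunk 2: at line 3 remove [emtim,fin,muwei] add [zwa] -> 11 lines: ucp xho ibb zwa phq eyao nckae wsik iqdo cig mbsn
Hunk 3: at line 6 remove [nckae] add [ambw,ita] -> 12 lines: ucp xho ibb zwa phq eyao ambw ita wsik iqdo cig mbsn
Hunk 4: at line 6 remove [ambw,ita,wsik] add [ofb,uhe,pmm] -> 12 lines: ucp xho ibb zwa phq eyao ofb uhe pmm iqdo cig mbsn
Hunk 5: at line 3 remove [zwa,phq,eyao] add [swr,blbf] -> 11 lines: ucp xho ibb swr blbf ofb uhe pmm iqdo cig mbsn
Hunk 6: at line 9 remove [cig] add [ztwwy,efcpd] -> 12 lines: ucp xho ibb swr blbf ofb uhe pmm iqdo ztwwy efcpd mbsn
Final line count: 12

Answer: 12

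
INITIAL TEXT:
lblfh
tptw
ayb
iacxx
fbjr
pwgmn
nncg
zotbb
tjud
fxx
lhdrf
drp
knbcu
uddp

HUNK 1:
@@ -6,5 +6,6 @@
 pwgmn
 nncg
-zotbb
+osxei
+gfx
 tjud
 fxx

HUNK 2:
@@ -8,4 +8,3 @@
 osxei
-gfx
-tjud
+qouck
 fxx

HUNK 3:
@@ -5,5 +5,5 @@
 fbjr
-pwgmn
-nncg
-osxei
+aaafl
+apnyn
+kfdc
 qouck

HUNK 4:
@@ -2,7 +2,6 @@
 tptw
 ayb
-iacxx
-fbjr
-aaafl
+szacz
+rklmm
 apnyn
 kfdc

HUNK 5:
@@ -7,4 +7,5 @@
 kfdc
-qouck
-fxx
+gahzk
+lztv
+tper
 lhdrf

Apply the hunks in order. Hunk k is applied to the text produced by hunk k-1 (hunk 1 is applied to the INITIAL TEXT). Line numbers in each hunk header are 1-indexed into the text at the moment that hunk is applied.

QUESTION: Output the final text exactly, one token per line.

Hunk 1: at line 6 remove [zotbb] add [osxei,gfx] -> 15 lines: lblfh tptw ayb iacxx fbjr pwgmn nncg osxei gfx tjud fxx lhdrf drp knbcu uddp
Hunk 2: at line 8 remove [gfx,tjud] add [qouck] -> 14 lines: lblfh tptw ayb iacxx fbjr pwgmn nncg osxei qouck fxx lhdrf drp knbcu uddp
Hunk 3: at line 5 remove [pwgmn,nncg,osxei] add [aaafl,apnyn,kfdc] -> 14 lines: lblfh tptw ayb iacxx fbjr aaafl apnyn kfdc qouck fxx lhdrf drp knbcu uddp
Hunk 4: at line 2 remove [iacxx,fbjr,aaafl] add [szacz,rklmm] -> 13 lines: lblfh tptw ayb szacz rklmm apnyn kfdc qouck fxx lhdrf drp knbcu uddp
Hunk 5: at line 7 remove [qouck,fxx] add [gahzk,lztv,tper] -> 14 lines: lblfh tptw ayb szacz rklmm apnyn kfdc gahzk lztv tper lhdrf drp knbcu uddp

Answer: lblfh
tptw
ayb
szacz
rklmm
apnyn
kfdc
gahzk
lztv
tper
lhdrf
drp
knbcu
uddp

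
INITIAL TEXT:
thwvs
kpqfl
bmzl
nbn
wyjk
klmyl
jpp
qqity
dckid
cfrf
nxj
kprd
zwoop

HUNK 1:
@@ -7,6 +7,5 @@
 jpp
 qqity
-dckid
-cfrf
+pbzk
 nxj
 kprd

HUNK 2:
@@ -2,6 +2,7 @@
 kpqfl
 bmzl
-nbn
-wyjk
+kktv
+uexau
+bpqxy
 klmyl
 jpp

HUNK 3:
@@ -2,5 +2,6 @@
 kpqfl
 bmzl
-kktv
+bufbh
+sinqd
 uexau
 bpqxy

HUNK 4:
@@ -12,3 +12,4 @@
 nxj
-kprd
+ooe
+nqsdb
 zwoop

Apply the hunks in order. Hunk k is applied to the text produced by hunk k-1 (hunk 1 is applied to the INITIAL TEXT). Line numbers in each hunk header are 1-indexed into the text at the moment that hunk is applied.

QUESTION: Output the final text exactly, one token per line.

Hunk 1: at line 7 remove [dckid,cfrf] add [pbzk] -> 12 lines: thwvs kpqfl bmzl nbn wyjk klmyl jpp qqity pbzk nxj kprd zwoop
Hunk 2: at line 2 remove [nbn,wyjk] add [kktv,uexau,bpqxy] -> 13 lines: thwvs kpqfl bmzl kktv uexau bpqxy klmyl jpp qqity pbzk nxj kprd zwoop
Hunk 3: at line 2 remove [kktv] add [bufbh,sinqd] -> 14 lines: thwvs kpqfl bmzl bufbh sinqd uexau bpqxy klmyl jpp qqity pbzk nxj kprd zwoop
Hunk 4: at line 12 remove [kprd] add [ooe,nqsdb] -> 15 lines: thwvs kpqfl bmzl bufbh sinqd uexau bpqxy klmyl jpp qqity pbzk nxj ooe nqsdb zwoop

Answer: thwvs
kpqfl
bmzl
bufbh
sinqd
uexau
bpqxy
klmyl
jpp
qqity
pbzk
nxj
ooe
nqsdb
zwoop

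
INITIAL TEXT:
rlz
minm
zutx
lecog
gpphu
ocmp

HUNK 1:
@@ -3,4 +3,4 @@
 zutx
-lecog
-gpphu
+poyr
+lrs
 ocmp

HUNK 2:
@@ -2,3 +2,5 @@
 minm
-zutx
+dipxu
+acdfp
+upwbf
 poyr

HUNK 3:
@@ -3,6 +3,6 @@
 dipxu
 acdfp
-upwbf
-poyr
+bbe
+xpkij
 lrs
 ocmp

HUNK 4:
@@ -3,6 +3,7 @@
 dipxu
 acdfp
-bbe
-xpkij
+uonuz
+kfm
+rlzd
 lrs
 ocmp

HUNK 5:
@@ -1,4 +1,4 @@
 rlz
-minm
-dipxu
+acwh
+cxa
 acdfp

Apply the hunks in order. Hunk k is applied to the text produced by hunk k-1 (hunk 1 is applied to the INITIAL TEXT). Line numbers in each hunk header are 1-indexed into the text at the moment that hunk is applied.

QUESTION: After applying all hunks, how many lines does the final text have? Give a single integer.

Hunk 1: at line 3 remove [lecog,gpphu] add [poyr,lrs] -> 6 lines: rlz minm zutx poyr lrs ocmp
Hunk 2: at line 2 remove [zutx] add [dipxu,acdfp,upwbf] -> 8 lines: rlz minm dipxu acdfp upwbf poyr lrs ocmp
Hunk 3: at line 3 remove [upwbf,poyr] add [bbe,xpkij] -> 8 lines: rlz minm dipxu acdfp bbe xpkij lrs ocmp
Hunk 4: at line 3 remove [bbe,xpkij] add [uonuz,kfm,rlzd] -> 9 lines: rlz minm dipxu acdfp uonuz kfm rlzd lrs ocmp
Hunk 5: at line 1 remove [minm,dipxu] add [acwh,cxa] -> 9 lines: rlz acwh cxa acdfp uonuz kfm rlzd lrs ocmp
Final line count: 9

Answer: 9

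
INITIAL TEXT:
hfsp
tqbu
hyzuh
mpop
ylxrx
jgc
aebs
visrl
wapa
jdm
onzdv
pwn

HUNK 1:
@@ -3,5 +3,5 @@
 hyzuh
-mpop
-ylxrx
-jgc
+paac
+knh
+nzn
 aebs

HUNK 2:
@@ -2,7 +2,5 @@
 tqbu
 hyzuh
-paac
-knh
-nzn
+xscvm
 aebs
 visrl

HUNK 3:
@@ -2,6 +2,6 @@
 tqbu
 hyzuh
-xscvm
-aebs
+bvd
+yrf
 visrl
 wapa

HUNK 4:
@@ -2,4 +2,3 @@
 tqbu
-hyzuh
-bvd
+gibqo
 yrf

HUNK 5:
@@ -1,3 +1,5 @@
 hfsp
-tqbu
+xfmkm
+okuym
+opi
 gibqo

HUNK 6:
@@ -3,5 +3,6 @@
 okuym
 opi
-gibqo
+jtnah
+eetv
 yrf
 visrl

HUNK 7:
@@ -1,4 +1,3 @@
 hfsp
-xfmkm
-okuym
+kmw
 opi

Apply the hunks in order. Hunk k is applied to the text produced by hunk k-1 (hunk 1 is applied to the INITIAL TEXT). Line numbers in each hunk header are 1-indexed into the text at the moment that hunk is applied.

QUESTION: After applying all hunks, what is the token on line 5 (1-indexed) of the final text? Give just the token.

Hunk 1: at line 3 remove [mpop,ylxrx,jgc] add [paac,knh,nzn] -> 12 lines: hfsp tqbu hyzuh paac knh nzn aebs visrl wapa jdm onzdv pwn
Hunk 2: at line 2 remove [paac,knh,nzn] add [xscvm] -> 10 lines: hfsp tqbu hyzuh xscvm aebs visrl wapa jdm onzdv pwn
Hunk 3: at line 2 remove [xscvm,aebs] add [bvd,yrf] -> 10 lines: hfsp tqbu hyzuh bvd yrf visrl wapa jdm onzdv pwn
Hunk 4: at line 2 remove [hyzuh,bvd] add [gibqo] -> 9 lines: hfsp tqbu gibqo yrf visrl wapa jdm onzdv pwn
Hunk 5: at line 1 remove [tqbu] add [xfmkm,okuym,opi] -> 11 lines: hfsp xfmkm okuym opi gibqo yrf visrl wapa jdm onzdv pwn
Hunk 6: at line 3 remove [gibqo] add [jtnah,eetv] -> 12 lines: hfsp xfmkm okuym opi jtnah eetv yrf visrl wapa jdm onzdv pwn
Hunk 7: at line 1 remove [xfmkm,okuym] add [kmw] -> 11 lines: hfsp kmw opi jtnah eetv yrf visrl wapa jdm onzdv pwn
Final line 5: eetv

Answer: eetv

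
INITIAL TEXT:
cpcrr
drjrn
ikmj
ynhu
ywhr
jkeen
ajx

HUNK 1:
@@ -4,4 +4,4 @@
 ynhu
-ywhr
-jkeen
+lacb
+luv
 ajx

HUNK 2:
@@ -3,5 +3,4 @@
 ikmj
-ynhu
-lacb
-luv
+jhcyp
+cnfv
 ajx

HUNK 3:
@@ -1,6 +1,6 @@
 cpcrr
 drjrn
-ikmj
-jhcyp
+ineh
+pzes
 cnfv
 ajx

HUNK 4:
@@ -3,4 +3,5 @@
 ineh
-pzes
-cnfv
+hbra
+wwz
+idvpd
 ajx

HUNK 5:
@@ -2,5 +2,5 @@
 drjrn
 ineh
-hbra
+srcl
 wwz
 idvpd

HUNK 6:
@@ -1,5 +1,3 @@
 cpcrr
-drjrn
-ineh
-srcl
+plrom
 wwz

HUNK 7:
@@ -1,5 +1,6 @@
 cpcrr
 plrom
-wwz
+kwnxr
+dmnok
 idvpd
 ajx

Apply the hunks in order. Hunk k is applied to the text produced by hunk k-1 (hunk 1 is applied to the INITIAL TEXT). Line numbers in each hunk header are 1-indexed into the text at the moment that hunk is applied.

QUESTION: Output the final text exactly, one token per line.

Hunk 1: at line 4 remove [ywhr,jkeen] add [lacb,luv] -> 7 lines: cpcrr drjrn ikmj ynhu lacb luv ajx
Hunk 2: at line 3 remove [ynhu,lacb,luv] add [jhcyp,cnfv] -> 6 lines: cpcrr drjrn ikmj jhcyp cnfv ajx
Hunk 3: at line 1 remove [ikmj,jhcyp] add [ineh,pzes] -> 6 lines: cpcrr drjrn ineh pzes cnfv ajx
Hunk 4: at line 3 remove [pzes,cnfv] add [hbra,wwz,idvpd] -> 7 lines: cpcrr drjrn ineh hbra wwz idvpd ajx
Hunk 5: at line 2 remove [hbra] add [srcl] -> 7 lines: cpcrr drjrn ineh srcl wwz idvpd ajx
Hunk 6: at line 1 remove [drjrn,ineh,srcl] add [plrom] -> 5 lines: cpcrr plrom wwz idvpd ajx
Hunk 7: at line 1 remove [wwz] add [kwnxr,dmnok] -> 6 lines: cpcrr plrom kwnxr dmnok idvpd ajx

Answer: cpcrr
plrom
kwnxr
dmnok
idvpd
ajx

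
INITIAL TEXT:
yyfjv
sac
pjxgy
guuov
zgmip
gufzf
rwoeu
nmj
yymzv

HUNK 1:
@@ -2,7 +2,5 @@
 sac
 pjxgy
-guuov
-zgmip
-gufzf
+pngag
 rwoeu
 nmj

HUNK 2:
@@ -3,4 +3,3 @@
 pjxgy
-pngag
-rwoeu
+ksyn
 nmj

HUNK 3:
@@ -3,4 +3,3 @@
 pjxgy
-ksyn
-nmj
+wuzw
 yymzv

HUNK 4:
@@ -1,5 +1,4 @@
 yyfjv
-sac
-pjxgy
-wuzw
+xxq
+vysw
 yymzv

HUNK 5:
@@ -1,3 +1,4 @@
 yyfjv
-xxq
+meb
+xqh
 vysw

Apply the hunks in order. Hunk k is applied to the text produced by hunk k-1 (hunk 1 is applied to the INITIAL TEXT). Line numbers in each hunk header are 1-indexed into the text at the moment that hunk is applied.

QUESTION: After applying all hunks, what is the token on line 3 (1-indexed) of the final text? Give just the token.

Answer: xqh

Derivation:
Hunk 1: at line 2 remove [guuov,zgmip,gufzf] add [pngag] -> 7 lines: yyfjv sac pjxgy pngag rwoeu nmj yymzv
Hunk 2: at line 3 remove [pngag,rwoeu] add [ksyn] -> 6 lines: yyfjv sac pjxgy ksyn nmj yymzv
Hunk 3: at line 3 remove [ksyn,nmj] add [wuzw] -> 5 lines: yyfjv sac pjxgy wuzw yymzv
Hunk 4: at line 1 remove [sac,pjxgy,wuzw] add [xxq,vysw] -> 4 lines: yyfjv xxq vysw yymzv
Hunk 5: at line 1 remove [xxq] add [meb,xqh] -> 5 lines: yyfjv meb xqh vysw yymzv
Final line 3: xqh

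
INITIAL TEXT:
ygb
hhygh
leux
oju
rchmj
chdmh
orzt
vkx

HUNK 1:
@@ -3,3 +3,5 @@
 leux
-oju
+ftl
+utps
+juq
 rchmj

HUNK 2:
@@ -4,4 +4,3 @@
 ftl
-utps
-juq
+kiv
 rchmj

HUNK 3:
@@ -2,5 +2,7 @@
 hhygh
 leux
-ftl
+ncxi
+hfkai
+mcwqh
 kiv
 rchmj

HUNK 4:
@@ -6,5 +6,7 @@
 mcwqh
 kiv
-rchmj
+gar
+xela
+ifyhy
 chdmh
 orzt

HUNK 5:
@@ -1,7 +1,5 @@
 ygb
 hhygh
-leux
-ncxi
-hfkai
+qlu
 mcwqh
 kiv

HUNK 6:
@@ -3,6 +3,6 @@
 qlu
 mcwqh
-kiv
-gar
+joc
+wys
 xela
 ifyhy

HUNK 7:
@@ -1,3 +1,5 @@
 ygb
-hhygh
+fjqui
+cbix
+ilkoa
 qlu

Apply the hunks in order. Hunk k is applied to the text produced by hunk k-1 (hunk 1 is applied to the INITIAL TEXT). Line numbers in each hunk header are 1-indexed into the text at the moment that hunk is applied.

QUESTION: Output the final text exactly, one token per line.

Answer: ygb
fjqui
cbix
ilkoa
qlu
mcwqh
joc
wys
xela
ifyhy
chdmh
orzt
vkx

Derivation:
Hunk 1: at line 3 remove [oju] add [ftl,utps,juq] -> 10 lines: ygb hhygh leux ftl utps juq rchmj chdmh orzt vkx
Hunk 2: at line 4 remove [utps,juq] add [kiv] -> 9 lines: ygb hhygh leux ftl kiv rchmj chdmh orzt vkx
Hunk 3: at line 2 remove [ftl] add [ncxi,hfkai,mcwqh] -> 11 lines: ygb hhygh leux ncxi hfkai mcwqh kiv rchmj chdmh orzt vkx
Hunk 4: at line 6 remove [rchmj] add [gar,xela,ifyhy] -> 13 lines: ygb hhygh leux ncxi hfkai mcwqh kiv gar xela ifyhy chdmh orzt vkx
Hunk 5: at line 1 remove [leux,ncxi,hfkai] add [qlu] -> 11 lines: ygb hhygh qlu mcwqh kiv gar xela ifyhy chdmh orzt vkx
Hunk 6: at line 3 remove [kiv,gar] add [joc,wys] -> 11 lines: ygb hhygh qlu mcwqh joc wys xela ifyhy chdmh orzt vkx
Hunk 7: at line 1 remove [hhygh] add [fjqui,cbix,ilkoa] -> 13 lines: ygb fjqui cbix ilkoa qlu mcwqh joc wys xela ifyhy chdmh orzt vkx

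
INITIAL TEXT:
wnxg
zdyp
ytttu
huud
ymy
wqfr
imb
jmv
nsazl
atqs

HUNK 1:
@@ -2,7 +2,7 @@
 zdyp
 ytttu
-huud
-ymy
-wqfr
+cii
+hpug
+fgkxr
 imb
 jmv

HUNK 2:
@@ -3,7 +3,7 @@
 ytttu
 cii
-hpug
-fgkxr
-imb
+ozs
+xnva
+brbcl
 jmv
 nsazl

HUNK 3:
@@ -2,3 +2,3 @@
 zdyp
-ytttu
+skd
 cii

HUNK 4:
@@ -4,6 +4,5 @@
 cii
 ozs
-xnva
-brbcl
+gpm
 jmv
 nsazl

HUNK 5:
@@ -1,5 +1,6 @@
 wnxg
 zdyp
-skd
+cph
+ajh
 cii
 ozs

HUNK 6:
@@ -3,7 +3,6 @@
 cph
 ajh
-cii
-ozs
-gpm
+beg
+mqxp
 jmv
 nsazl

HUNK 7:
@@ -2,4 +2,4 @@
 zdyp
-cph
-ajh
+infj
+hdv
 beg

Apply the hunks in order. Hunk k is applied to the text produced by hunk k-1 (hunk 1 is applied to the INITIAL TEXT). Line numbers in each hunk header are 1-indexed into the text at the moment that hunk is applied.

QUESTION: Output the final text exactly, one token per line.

Hunk 1: at line 2 remove [huud,ymy,wqfr] add [cii,hpug,fgkxr] -> 10 lines: wnxg zdyp ytttu cii hpug fgkxr imb jmv nsazl atqs
Hunk 2: at line 3 remove [hpug,fgkxr,imb] add [ozs,xnva,brbcl] -> 10 lines: wnxg zdyp ytttu cii ozs xnva brbcl jmv nsazl atqs
Hunk 3: at line 2 remove [ytttu] add [skd] -> 10 lines: wnxg zdyp skd cii ozs xnva brbcl jmv nsazl atqs
Hunk 4: at line 4 remove [xnva,brbcl] add [gpm] -> 9 lines: wnxg zdyp skd cii ozs gpm jmv nsazl atqs
Hunk 5: at line 1 remove [skd] add [cph,ajh] -> 10 lines: wnxg zdyp cph ajh cii ozs gpm jmv nsazl atqs
Hunk 6: at line 3 remove [cii,ozs,gpm] add [beg,mqxp] -> 9 lines: wnxg zdyp cph ajh beg mqxp jmv nsazl atqs
Hunk 7: at line 2 remove [cph,ajh] add [infj,hdv] -> 9 lines: wnxg zdyp infj hdv beg mqxp jmv nsazl atqs

Answer: wnxg
zdyp
infj
hdv
beg
mqxp
jmv
nsazl
atqs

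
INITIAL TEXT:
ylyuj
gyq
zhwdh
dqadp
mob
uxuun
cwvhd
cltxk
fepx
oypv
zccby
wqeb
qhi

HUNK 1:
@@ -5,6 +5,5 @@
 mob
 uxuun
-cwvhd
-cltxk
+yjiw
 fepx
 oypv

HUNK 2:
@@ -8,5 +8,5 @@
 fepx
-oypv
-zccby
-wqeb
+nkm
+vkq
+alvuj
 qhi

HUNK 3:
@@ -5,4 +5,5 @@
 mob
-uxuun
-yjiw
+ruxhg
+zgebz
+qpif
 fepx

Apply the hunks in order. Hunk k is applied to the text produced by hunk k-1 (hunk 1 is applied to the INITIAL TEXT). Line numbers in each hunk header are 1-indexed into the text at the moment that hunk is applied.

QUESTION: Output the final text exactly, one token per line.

Hunk 1: at line 5 remove [cwvhd,cltxk] add [yjiw] -> 12 lines: ylyuj gyq zhwdh dqadp mob uxuun yjiw fepx oypv zccby wqeb qhi
Hunk 2: at line 8 remove [oypv,zccby,wqeb] add [nkm,vkq,alvuj] -> 12 lines: ylyuj gyq zhwdh dqadp mob uxuun yjiw fepx nkm vkq alvuj qhi
Hunk 3: at line 5 remove [uxuun,yjiw] add [ruxhg,zgebz,qpif] -> 13 lines: ylyuj gyq zhwdh dqadp mob ruxhg zgebz qpif fepx nkm vkq alvuj qhi

Answer: ylyuj
gyq
zhwdh
dqadp
mob
ruxhg
zgebz
qpif
fepx
nkm
vkq
alvuj
qhi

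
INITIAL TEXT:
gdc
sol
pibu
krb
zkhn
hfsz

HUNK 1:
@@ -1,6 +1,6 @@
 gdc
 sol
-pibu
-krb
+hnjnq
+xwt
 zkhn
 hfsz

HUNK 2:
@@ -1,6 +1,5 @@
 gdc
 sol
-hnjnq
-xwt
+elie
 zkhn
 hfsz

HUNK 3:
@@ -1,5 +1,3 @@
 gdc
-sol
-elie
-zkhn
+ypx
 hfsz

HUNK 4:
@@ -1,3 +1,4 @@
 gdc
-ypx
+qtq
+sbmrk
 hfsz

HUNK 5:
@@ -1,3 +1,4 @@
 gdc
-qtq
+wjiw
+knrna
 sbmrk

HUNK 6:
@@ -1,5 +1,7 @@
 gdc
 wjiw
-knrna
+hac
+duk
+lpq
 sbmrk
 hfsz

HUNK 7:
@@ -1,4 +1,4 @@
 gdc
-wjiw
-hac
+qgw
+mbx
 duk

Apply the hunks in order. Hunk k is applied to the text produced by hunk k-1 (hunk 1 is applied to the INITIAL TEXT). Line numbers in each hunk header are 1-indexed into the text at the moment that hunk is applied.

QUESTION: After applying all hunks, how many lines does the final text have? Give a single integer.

Answer: 7

Derivation:
Hunk 1: at line 1 remove [pibu,krb] add [hnjnq,xwt] -> 6 lines: gdc sol hnjnq xwt zkhn hfsz
Hunk 2: at line 1 remove [hnjnq,xwt] add [elie] -> 5 lines: gdc sol elie zkhn hfsz
Hunk 3: at line 1 remove [sol,elie,zkhn] add [ypx] -> 3 lines: gdc ypx hfsz
Hunk 4: at line 1 remove [ypx] add [qtq,sbmrk] -> 4 lines: gdc qtq sbmrk hfsz
Hunk 5: at line 1 remove [qtq] add [wjiw,knrna] -> 5 lines: gdc wjiw knrna sbmrk hfsz
Hunk 6: at line 1 remove [knrna] add [hac,duk,lpq] -> 7 lines: gdc wjiw hac duk lpq sbmrk hfsz
Hunk 7: at line 1 remove [wjiw,hac] add [qgw,mbx] -> 7 lines: gdc qgw mbx duk lpq sbmrk hfsz
Final line count: 7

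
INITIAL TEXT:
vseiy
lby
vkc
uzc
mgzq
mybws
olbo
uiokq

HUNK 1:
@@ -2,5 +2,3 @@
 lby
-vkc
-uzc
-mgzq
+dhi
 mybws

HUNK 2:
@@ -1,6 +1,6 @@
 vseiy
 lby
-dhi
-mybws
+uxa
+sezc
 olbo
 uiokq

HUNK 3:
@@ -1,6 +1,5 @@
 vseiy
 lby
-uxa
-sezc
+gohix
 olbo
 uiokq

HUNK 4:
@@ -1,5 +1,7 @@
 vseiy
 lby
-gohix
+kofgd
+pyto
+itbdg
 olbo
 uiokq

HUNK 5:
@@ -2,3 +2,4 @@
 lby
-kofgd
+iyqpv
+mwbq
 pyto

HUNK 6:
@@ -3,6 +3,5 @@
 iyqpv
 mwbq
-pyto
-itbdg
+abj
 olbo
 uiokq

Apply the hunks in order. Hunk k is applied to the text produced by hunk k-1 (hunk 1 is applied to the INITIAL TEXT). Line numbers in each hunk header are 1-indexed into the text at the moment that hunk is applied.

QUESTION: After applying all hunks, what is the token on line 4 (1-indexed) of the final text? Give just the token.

Hunk 1: at line 2 remove [vkc,uzc,mgzq] add [dhi] -> 6 lines: vseiy lby dhi mybws olbo uiokq
Hunk 2: at line 1 remove [dhi,mybws] add [uxa,sezc] -> 6 lines: vseiy lby uxa sezc olbo uiokq
Hunk 3: at line 1 remove [uxa,sezc] add [gohix] -> 5 lines: vseiy lby gohix olbo uiokq
Hunk 4: at line 1 remove [gohix] add [kofgd,pyto,itbdg] -> 7 lines: vseiy lby kofgd pyto itbdg olbo uiokq
Hunk 5: at line 2 remove [kofgd] add [iyqpv,mwbq] -> 8 lines: vseiy lby iyqpv mwbq pyto itbdg olbo uiokq
Hunk 6: at line 3 remove [pyto,itbdg] add [abj] -> 7 lines: vseiy lby iyqpv mwbq abj olbo uiokq
Final line 4: mwbq

Answer: mwbq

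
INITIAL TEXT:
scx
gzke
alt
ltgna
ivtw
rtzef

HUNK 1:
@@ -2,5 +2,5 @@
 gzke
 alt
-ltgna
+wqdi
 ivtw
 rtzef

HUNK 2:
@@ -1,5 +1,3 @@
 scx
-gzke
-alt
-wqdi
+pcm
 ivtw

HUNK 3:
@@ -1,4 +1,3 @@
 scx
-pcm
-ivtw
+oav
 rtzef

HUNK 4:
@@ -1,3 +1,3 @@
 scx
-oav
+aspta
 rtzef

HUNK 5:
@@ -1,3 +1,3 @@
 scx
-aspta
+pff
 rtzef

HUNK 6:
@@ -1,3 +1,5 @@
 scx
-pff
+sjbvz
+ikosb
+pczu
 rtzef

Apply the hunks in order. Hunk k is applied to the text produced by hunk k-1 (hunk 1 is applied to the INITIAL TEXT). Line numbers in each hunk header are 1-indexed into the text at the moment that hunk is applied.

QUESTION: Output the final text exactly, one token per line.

Hunk 1: at line 2 remove [ltgna] add [wqdi] -> 6 lines: scx gzke alt wqdi ivtw rtzef
Hunk 2: at line 1 remove [gzke,alt,wqdi] add [pcm] -> 4 lines: scx pcm ivtw rtzef
Hunk 3: at line 1 remove [pcm,ivtw] add [oav] -> 3 lines: scx oav rtzef
Hunk 4: at line 1 remove [oav] add [aspta] -> 3 lines: scx aspta rtzef
Hunk 5: at line 1 remove [aspta] add [pff] -> 3 lines: scx pff rtzef
Hunk 6: at line 1 remove [pff] add [sjbvz,ikosb,pczu] -> 5 lines: scx sjbvz ikosb pczu rtzef

Answer: scx
sjbvz
ikosb
pczu
rtzef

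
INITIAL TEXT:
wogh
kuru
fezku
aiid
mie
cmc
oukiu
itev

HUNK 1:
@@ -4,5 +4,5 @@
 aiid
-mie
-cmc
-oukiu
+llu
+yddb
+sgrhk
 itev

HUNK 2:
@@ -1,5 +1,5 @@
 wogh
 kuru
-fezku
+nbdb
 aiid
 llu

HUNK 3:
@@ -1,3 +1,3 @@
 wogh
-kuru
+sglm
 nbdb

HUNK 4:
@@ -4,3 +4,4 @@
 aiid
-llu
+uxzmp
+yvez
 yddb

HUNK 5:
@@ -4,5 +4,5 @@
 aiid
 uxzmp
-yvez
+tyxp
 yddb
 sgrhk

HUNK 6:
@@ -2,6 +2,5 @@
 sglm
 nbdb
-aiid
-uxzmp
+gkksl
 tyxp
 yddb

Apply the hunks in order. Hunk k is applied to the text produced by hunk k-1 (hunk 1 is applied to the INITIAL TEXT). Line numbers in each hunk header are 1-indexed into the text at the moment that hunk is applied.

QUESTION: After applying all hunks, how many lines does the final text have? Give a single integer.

Answer: 8

Derivation:
Hunk 1: at line 4 remove [mie,cmc,oukiu] add [llu,yddb,sgrhk] -> 8 lines: wogh kuru fezku aiid llu yddb sgrhk itev
Hunk 2: at line 1 remove [fezku] add [nbdb] -> 8 lines: wogh kuru nbdb aiid llu yddb sgrhk itev
Hunk 3: at line 1 remove [kuru] add [sglm] -> 8 lines: wogh sglm nbdb aiid llu yddb sgrhk itev
Hunk 4: at line 4 remove [llu] add [uxzmp,yvez] -> 9 lines: wogh sglm nbdb aiid uxzmp yvez yddb sgrhk itev
Hunk 5: at line 4 remove [yvez] add [tyxp] -> 9 lines: wogh sglm nbdb aiid uxzmp tyxp yddb sgrhk itev
Hunk 6: at line 2 remove [aiid,uxzmp] add [gkksl] -> 8 lines: wogh sglm nbdb gkksl tyxp yddb sgrhk itev
Final line count: 8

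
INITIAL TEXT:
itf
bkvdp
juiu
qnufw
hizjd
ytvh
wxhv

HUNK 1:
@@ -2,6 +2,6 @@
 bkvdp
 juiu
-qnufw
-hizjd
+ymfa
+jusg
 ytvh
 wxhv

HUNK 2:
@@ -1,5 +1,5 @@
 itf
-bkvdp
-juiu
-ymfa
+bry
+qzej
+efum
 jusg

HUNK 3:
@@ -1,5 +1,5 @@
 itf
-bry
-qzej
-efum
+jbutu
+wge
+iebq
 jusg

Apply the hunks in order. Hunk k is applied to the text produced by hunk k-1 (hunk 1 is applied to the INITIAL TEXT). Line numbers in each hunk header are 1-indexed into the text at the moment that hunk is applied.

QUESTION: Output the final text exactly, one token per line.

Hunk 1: at line 2 remove [qnufw,hizjd] add [ymfa,jusg] -> 7 lines: itf bkvdp juiu ymfa jusg ytvh wxhv
Hunk 2: at line 1 remove [bkvdp,juiu,ymfa] add [bry,qzej,efum] -> 7 lines: itf bry qzej efum jusg ytvh wxhv
Hunk 3: at line 1 remove [bry,qzej,efum] add [jbutu,wge,iebq] -> 7 lines: itf jbutu wge iebq jusg ytvh wxhv

Answer: itf
jbutu
wge
iebq
jusg
ytvh
wxhv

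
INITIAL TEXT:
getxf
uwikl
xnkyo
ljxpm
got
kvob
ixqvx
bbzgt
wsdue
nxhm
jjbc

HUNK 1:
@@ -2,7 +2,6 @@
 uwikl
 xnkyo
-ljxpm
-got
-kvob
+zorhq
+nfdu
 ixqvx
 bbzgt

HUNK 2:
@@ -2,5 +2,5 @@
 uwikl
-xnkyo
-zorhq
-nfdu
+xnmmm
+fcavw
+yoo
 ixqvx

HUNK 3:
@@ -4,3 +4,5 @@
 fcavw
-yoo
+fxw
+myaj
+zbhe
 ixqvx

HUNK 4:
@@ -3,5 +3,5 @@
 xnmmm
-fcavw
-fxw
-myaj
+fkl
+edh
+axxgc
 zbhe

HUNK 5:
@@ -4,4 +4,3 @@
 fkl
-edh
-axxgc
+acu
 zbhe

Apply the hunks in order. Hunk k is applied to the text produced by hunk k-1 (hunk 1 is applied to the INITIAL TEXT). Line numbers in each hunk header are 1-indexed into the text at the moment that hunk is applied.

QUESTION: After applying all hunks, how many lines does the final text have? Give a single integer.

Hunk 1: at line 2 remove [ljxpm,got,kvob] add [zorhq,nfdu] -> 10 lines: getxf uwikl xnkyo zorhq nfdu ixqvx bbzgt wsdue nxhm jjbc
Hunk 2: at line 2 remove [xnkyo,zorhq,nfdu] add [xnmmm,fcavw,yoo] -> 10 lines: getxf uwikl xnmmm fcavw yoo ixqvx bbzgt wsdue nxhm jjbc
Hunk 3: at line 4 remove [yoo] add [fxw,myaj,zbhe] -> 12 lines: getxf uwikl xnmmm fcavw fxw myaj zbhe ixqvx bbzgt wsdue nxhm jjbc
Hunk 4: at line 3 remove [fcavw,fxw,myaj] add [fkl,edh,axxgc] -> 12 lines: getxf uwikl xnmmm fkl edh axxgc zbhe ixqvx bbzgt wsdue nxhm jjbc
Hunk 5: at line 4 remove [edh,axxgc] add [acu] -> 11 lines: getxf uwikl xnmmm fkl acu zbhe ixqvx bbzgt wsdue nxhm jjbc
Final line count: 11

Answer: 11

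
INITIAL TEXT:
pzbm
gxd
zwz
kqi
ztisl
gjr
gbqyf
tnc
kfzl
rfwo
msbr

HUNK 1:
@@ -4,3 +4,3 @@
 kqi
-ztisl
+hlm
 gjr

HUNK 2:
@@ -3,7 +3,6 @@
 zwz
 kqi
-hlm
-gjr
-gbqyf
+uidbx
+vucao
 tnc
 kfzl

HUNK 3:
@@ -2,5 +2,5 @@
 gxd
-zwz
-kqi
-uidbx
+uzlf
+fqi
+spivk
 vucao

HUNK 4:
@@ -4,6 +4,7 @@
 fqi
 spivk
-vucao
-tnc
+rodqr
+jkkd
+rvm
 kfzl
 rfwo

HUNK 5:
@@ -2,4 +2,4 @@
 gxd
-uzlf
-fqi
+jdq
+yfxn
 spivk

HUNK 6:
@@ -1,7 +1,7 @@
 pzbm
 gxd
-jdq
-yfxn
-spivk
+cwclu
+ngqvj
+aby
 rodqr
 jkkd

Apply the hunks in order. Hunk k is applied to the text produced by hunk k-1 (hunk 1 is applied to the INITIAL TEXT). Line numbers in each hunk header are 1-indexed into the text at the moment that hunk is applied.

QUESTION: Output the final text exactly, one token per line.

Answer: pzbm
gxd
cwclu
ngqvj
aby
rodqr
jkkd
rvm
kfzl
rfwo
msbr

Derivation:
Hunk 1: at line 4 remove [ztisl] add [hlm] -> 11 lines: pzbm gxd zwz kqi hlm gjr gbqyf tnc kfzl rfwo msbr
Hunk 2: at line 3 remove [hlm,gjr,gbqyf] add [uidbx,vucao] -> 10 lines: pzbm gxd zwz kqi uidbx vucao tnc kfzl rfwo msbr
Hunk 3: at line 2 remove [zwz,kqi,uidbx] add [uzlf,fqi,spivk] -> 10 lines: pzbm gxd uzlf fqi spivk vucao tnc kfzl rfwo msbr
Hunk 4: at line 4 remove [vucao,tnc] add [rodqr,jkkd,rvm] -> 11 lines: pzbm gxd uzlf fqi spivk rodqr jkkd rvm kfzl rfwo msbr
Hunk 5: at line 2 remove [uzlf,fqi] add [jdq,yfxn] -> 11 lines: pzbm gxd jdq yfxn spivk rodqr jkkd rvm kfzl rfwo msbr
Hunk 6: at line 1 remove [jdq,yfxn,spivk] add [cwclu,ngqvj,aby] -> 11 lines: pzbm gxd cwclu ngqvj aby rodqr jkkd rvm kfzl rfwo msbr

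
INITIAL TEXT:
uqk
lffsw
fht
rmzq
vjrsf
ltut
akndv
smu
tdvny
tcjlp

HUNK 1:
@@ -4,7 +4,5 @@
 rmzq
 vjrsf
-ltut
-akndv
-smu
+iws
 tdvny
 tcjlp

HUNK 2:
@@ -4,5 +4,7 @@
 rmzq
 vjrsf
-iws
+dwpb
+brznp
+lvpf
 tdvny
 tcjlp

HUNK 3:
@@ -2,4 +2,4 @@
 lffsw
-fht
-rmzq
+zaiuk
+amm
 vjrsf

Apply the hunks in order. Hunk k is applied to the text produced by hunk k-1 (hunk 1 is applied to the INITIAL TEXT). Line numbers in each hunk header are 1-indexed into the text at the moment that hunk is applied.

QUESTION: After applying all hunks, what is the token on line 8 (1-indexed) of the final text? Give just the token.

Hunk 1: at line 4 remove [ltut,akndv,smu] add [iws] -> 8 lines: uqk lffsw fht rmzq vjrsf iws tdvny tcjlp
Hunk 2: at line 4 remove [iws] add [dwpb,brznp,lvpf] -> 10 lines: uqk lffsw fht rmzq vjrsf dwpb brznp lvpf tdvny tcjlp
Hunk 3: at line 2 remove [fht,rmzq] add [zaiuk,amm] -> 10 lines: uqk lffsw zaiuk amm vjrsf dwpb brznp lvpf tdvny tcjlp
Final line 8: lvpf

Answer: lvpf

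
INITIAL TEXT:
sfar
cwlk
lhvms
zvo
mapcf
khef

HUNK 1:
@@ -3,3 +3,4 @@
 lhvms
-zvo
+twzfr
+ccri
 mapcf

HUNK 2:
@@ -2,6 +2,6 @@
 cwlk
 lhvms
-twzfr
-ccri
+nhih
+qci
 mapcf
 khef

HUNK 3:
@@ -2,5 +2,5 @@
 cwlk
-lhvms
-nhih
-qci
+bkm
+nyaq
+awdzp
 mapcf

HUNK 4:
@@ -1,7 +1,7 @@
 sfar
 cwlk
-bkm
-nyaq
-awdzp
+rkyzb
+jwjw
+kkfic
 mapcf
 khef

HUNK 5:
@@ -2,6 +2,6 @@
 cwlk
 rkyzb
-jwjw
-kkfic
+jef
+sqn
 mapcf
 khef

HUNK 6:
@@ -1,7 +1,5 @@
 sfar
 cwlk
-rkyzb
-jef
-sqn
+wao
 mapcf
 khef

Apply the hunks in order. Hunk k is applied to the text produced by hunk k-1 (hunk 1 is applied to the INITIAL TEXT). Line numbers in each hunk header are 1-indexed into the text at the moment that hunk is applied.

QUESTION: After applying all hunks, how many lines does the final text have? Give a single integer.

Hunk 1: at line 3 remove [zvo] add [twzfr,ccri] -> 7 lines: sfar cwlk lhvms twzfr ccri mapcf khef
Hunk 2: at line 2 remove [twzfr,ccri] add [nhih,qci] -> 7 lines: sfar cwlk lhvms nhih qci mapcf khef
Hunk 3: at line 2 remove [lhvms,nhih,qci] add [bkm,nyaq,awdzp] -> 7 lines: sfar cwlk bkm nyaq awdzp mapcf khef
Hunk 4: at line 1 remove [bkm,nyaq,awdzp] add [rkyzb,jwjw,kkfic] -> 7 lines: sfar cwlk rkyzb jwjw kkfic mapcf khef
Hunk 5: at line 2 remove [jwjw,kkfic] add [jef,sqn] -> 7 lines: sfar cwlk rkyzb jef sqn mapcf khef
Hunk 6: at line 1 remove [rkyzb,jef,sqn] add [wao] -> 5 lines: sfar cwlk wao mapcf khef
Final line count: 5

Answer: 5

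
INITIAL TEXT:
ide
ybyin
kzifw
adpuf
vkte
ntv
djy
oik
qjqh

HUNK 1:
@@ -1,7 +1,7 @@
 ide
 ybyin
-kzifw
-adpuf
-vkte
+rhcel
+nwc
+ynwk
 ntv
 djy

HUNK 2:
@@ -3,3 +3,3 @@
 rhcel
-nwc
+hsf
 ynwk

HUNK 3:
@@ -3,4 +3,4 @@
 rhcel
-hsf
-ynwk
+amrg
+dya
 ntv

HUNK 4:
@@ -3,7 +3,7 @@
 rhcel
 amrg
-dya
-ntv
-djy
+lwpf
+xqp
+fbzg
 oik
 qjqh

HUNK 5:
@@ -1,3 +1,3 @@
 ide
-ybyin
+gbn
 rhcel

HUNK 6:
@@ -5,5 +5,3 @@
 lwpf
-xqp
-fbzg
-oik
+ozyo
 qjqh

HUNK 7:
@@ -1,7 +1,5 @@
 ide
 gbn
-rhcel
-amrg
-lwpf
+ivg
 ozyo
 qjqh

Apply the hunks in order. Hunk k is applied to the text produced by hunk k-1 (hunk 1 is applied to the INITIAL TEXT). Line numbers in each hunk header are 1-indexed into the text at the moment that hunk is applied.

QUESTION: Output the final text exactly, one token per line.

Hunk 1: at line 1 remove [kzifw,adpuf,vkte] add [rhcel,nwc,ynwk] -> 9 lines: ide ybyin rhcel nwc ynwk ntv djy oik qjqh
Hunk 2: at line 3 remove [nwc] add [hsf] -> 9 lines: ide ybyin rhcel hsf ynwk ntv djy oik qjqh
Hunk 3: at line 3 remove [hsf,ynwk] add [amrg,dya] -> 9 lines: ide ybyin rhcel amrg dya ntv djy oik qjqh
Hunk 4: at line 3 remove [dya,ntv,djy] add [lwpf,xqp,fbzg] -> 9 lines: ide ybyin rhcel amrg lwpf xqp fbzg oik qjqh
Hunk 5: at line 1 remove [ybyin] add [gbn] -> 9 lines: ide gbn rhcel amrg lwpf xqp fbzg oik qjqh
Hunk 6: at line 5 remove [xqp,fbzg,oik] add [ozyo] -> 7 lines: ide gbn rhcel amrg lwpf ozyo qjqh
Hunk 7: at line 1 remove [rhcel,amrg,lwpf] add [ivg] -> 5 lines: ide gbn ivg ozyo qjqh

Answer: ide
gbn
ivg
ozyo
qjqh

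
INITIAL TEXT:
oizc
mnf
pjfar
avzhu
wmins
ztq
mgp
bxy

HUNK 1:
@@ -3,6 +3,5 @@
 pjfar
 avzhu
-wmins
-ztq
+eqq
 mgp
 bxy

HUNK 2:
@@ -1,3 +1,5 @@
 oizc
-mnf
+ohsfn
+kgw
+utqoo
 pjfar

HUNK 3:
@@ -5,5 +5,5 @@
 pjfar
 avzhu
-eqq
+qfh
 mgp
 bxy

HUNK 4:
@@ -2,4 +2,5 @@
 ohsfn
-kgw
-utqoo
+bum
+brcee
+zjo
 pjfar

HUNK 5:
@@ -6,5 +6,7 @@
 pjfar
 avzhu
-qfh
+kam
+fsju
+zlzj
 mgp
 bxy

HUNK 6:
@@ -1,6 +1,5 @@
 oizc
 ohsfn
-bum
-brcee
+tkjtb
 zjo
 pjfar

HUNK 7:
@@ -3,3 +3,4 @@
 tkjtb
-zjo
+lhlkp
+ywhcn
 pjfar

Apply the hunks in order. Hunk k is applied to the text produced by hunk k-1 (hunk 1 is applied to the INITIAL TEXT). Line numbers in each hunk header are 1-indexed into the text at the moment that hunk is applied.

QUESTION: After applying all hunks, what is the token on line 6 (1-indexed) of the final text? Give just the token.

Answer: pjfar

Derivation:
Hunk 1: at line 3 remove [wmins,ztq] add [eqq] -> 7 lines: oizc mnf pjfar avzhu eqq mgp bxy
Hunk 2: at line 1 remove [mnf] add [ohsfn,kgw,utqoo] -> 9 lines: oizc ohsfn kgw utqoo pjfar avzhu eqq mgp bxy
Hunk 3: at line 5 remove [eqq] add [qfh] -> 9 lines: oizc ohsfn kgw utqoo pjfar avzhu qfh mgp bxy
Hunk 4: at line 2 remove [kgw,utqoo] add [bum,brcee,zjo] -> 10 lines: oizc ohsfn bum brcee zjo pjfar avzhu qfh mgp bxy
Hunk 5: at line 6 remove [qfh] add [kam,fsju,zlzj] -> 12 lines: oizc ohsfn bum brcee zjo pjfar avzhu kam fsju zlzj mgp bxy
Hunk 6: at line 1 remove [bum,brcee] add [tkjtb] -> 11 lines: oizc ohsfn tkjtb zjo pjfar avzhu kam fsju zlzj mgp bxy
Hunk 7: at line 3 remove [zjo] add [lhlkp,ywhcn] -> 12 lines: oizc ohsfn tkjtb lhlkp ywhcn pjfar avzhu kam fsju zlzj mgp bxy
Final line 6: pjfar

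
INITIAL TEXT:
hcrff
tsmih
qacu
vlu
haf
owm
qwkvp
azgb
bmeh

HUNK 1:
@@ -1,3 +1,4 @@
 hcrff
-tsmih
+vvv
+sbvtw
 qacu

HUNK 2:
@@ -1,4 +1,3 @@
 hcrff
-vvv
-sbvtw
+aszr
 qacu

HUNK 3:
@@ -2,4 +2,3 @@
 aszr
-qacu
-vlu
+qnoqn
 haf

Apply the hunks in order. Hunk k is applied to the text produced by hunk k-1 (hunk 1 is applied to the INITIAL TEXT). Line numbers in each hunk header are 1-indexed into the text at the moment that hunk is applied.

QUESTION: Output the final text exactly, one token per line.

Answer: hcrff
aszr
qnoqn
haf
owm
qwkvp
azgb
bmeh

Derivation:
Hunk 1: at line 1 remove [tsmih] add [vvv,sbvtw] -> 10 lines: hcrff vvv sbvtw qacu vlu haf owm qwkvp azgb bmeh
Hunk 2: at line 1 remove [vvv,sbvtw] add [aszr] -> 9 lines: hcrff aszr qacu vlu haf owm qwkvp azgb bmeh
Hunk 3: at line 2 remove [qacu,vlu] add [qnoqn] -> 8 lines: hcrff aszr qnoqn haf owm qwkvp azgb bmeh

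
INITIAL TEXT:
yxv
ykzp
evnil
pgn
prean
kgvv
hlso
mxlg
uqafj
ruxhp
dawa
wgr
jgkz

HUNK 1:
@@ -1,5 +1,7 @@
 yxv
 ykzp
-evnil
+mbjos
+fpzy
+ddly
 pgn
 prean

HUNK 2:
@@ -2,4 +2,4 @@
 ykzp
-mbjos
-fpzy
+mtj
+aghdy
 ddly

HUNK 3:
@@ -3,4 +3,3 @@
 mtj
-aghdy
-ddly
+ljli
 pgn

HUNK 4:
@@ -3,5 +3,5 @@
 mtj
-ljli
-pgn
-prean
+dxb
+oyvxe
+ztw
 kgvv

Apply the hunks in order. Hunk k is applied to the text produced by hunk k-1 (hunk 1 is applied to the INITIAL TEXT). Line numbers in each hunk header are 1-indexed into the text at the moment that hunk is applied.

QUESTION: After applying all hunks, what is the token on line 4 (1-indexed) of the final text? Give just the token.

Answer: dxb

Derivation:
Hunk 1: at line 1 remove [evnil] add [mbjos,fpzy,ddly] -> 15 lines: yxv ykzp mbjos fpzy ddly pgn prean kgvv hlso mxlg uqafj ruxhp dawa wgr jgkz
Hunk 2: at line 2 remove [mbjos,fpzy] add [mtj,aghdy] -> 15 lines: yxv ykzp mtj aghdy ddly pgn prean kgvv hlso mxlg uqafj ruxhp dawa wgr jgkz
Hunk 3: at line 3 remove [aghdy,ddly] add [ljli] -> 14 lines: yxv ykzp mtj ljli pgn prean kgvv hlso mxlg uqafj ruxhp dawa wgr jgkz
Hunk 4: at line 3 remove [ljli,pgn,prean] add [dxb,oyvxe,ztw] -> 14 lines: yxv ykzp mtj dxb oyvxe ztw kgvv hlso mxlg uqafj ruxhp dawa wgr jgkz
Final line 4: dxb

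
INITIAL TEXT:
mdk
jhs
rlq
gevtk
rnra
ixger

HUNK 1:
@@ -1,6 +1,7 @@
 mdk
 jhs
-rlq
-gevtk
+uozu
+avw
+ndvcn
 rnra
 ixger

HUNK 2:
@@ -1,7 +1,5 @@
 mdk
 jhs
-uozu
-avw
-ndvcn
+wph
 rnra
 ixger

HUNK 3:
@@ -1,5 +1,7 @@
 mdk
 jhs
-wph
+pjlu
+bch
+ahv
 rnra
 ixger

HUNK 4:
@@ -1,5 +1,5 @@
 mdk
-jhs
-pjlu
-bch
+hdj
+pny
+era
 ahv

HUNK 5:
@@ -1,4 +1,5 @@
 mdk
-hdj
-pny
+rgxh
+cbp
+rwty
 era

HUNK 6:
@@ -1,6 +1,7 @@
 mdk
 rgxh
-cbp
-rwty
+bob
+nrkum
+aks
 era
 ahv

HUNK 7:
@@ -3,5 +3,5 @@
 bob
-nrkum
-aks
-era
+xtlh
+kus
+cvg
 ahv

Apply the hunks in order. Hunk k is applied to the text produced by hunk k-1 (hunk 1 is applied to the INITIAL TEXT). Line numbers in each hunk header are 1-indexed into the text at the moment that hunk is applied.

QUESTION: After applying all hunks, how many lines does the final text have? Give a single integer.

Answer: 9

Derivation:
Hunk 1: at line 1 remove [rlq,gevtk] add [uozu,avw,ndvcn] -> 7 lines: mdk jhs uozu avw ndvcn rnra ixger
Hunk 2: at line 1 remove [uozu,avw,ndvcn] add [wph] -> 5 lines: mdk jhs wph rnra ixger
Hunk 3: at line 1 remove [wph] add [pjlu,bch,ahv] -> 7 lines: mdk jhs pjlu bch ahv rnra ixger
Hunk 4: at line 1 remove [jhs,pjlu,bch] add [hdj,pny,era] -> 7 lines: mdk hdj pny era ahv rnra ixger
Hunk 5: at line 1 remove [hdj,pny] add [rgxh,cbp,rwty] -> 8 lines: mdk rgxh cbp rwty era ahv rnra ixger
Hunk 6: at line 1 remove [cbp,rwty] add [bob,nrkum,aks] -> 9 lines: mdk rgxh bob nrkum aks era ahv rnra ixger
Hunk 7: at line 3 remove [nrkum,aks,era] add [xtlh,kus,cvg] -> 9 lines: mdk rgxh bob xtlh kus cvg ahv rnra ixger
Final line count: 9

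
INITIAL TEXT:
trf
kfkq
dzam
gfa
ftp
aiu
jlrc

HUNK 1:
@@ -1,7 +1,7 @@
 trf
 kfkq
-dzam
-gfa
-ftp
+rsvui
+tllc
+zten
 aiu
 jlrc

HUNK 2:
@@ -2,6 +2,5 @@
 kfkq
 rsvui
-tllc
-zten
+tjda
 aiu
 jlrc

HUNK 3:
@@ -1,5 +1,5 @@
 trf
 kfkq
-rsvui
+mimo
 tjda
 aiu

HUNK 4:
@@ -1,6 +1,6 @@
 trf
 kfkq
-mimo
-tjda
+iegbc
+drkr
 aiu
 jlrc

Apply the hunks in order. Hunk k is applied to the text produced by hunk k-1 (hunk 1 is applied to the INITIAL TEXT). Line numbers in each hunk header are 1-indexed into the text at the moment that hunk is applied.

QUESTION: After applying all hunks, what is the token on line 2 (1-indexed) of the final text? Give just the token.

Hunk 1: at line 1 remove [dzam,gfa,ftp] add [rsvui,tllc,zten] -> 7 lines: trf kfkq rsvui tllc zten aiu jlrc
Hunk 2: at line 2 remove [tllc,zten] add [tjda] -> 6 lines: trf kfkq rsvui tjda aiu jlrc
Hunk 3: at line 1 remove [rsvui] add [mimo] -> 6 lines: trf kfkq mimo tjda aiu jlrc
Hunk 4: at line 1 remove [mimo,tjda] add [iegbc,drkr] -> 6 lines: trf kfkq iegbc drkr aiu jlrc
Final line 2: kfkq

Answer: kfkq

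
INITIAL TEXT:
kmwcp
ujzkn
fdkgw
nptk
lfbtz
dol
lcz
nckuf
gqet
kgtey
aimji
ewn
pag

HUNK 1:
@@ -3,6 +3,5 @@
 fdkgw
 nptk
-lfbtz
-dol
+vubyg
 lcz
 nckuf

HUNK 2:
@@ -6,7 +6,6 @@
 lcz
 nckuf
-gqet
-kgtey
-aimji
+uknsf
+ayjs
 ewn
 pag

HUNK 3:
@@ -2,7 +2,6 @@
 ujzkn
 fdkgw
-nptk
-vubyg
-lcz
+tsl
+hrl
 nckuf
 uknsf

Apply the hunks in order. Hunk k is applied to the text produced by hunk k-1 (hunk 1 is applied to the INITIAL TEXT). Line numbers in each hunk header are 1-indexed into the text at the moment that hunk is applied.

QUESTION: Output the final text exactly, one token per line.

Answer: kmwcp
ujzkn
fdkgw
tsl
hrl
nckuf
uknsf
ayjs
ewn
pag

Derivation:
Hunk 1: at line 3 remove [lfbtz,dol] add [vubyg] -> 12 lines: kmwcp ujzkn fdkgw nptk vubyg lcz nckuf gqet kgtey aimji ewn pag
Hunk 2: at line 6 remove [gqet,kgtey,aimji] add [uknsf,ayjs] -> 11 lines: kmwcp ujzkn fdkgw nptk vubyg lcz nckuf uknsf ayjs ewn pag
Hunk 3: at line 2 remove [nptk,vubyg,lcz] add [tsl,hrl] -> 10 lines: kmwcp ujzkn fdkgw tsl hrl nckuf uknsf ayjs ewn pag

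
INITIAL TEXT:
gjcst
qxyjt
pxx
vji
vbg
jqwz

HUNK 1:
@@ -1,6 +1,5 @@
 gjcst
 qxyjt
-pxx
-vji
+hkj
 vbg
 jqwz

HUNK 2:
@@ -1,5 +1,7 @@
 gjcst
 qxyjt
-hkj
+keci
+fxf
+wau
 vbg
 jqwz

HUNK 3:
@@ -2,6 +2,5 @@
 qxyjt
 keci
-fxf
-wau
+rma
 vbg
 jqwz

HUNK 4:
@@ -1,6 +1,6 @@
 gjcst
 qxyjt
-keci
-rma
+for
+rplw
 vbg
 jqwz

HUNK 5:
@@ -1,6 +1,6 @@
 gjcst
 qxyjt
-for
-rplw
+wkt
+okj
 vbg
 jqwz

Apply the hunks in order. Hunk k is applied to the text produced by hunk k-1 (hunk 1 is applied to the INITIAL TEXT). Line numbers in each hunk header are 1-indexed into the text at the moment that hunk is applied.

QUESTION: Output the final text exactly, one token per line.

Hunk 1: at line 1 remove [pxx,vji] add [hkj] -> 5 lines: gjcst qxyjt hkj vbg jqwz
Hunk 2: at line 1 remove [hkj] add [keci,fxf,wau] -> 7 lines: gjcst qxyjt keci fxf wau vbg jqwz
Hunk 3: at line 2 remove [fxf,wau] add [rma] -> 6 lines: gjcst qxyjt keci rma vbg jqwz
Hunk 4: at line 1 remove [keci,rma] add [for,rplw] -> 6 lines: gjcst qxyjt for rplw vbg jqwz
Hunk 5: at line 1 remove [for,rplw] add [wkt,okj] -> 6 lines: gjcst qxyjt wkt okj vbg jqwz

Answer: gjcst
qxyjt
wkt
okj
vbg
jqwz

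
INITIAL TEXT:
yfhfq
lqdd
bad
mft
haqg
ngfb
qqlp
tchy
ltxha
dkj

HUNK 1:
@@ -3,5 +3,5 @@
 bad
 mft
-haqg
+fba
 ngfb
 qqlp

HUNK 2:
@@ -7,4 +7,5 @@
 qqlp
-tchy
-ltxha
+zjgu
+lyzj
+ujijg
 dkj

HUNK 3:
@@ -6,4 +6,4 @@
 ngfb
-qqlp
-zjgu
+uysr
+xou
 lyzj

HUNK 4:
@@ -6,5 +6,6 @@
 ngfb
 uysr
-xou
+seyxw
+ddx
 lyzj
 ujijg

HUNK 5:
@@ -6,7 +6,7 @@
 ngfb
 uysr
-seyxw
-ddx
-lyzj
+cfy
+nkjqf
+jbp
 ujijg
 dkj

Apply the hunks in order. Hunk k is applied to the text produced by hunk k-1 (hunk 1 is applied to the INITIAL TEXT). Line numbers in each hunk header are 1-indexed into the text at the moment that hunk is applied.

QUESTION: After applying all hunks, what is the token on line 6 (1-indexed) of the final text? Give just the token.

Answer: ngfb

Derivation:
Hunk 1: at line 3 remove [haqg] add [fba] -> 10 lines: yfhfq lqdd bad mft fba ngfb qqlp tchy ltxha dkj
Hunk 2: at line 7 remove [tchy,ltxha] add [zjgu,lyzj,ujijg] -> 11 lines: yfhfq lqdd bad mft fba ngfb qqlp zjgu lyzj ujijg dkj
Hunk 3: at line 6 remove [qqlp,zjgu] add [uysr,xou] -> 11 lines: yfhfq lqdd bad mft fba ngfb uysr xou lyzj ujijg dkj
Hunk 4: at line 6 remove [xou] add [seyxw,ddx] -> 12 lines: yfhfq lqdd bad mft fba ngfb uysr seyxw ddx lyzj ujijg dkj
Hunk 5: at line 6 remove [seyxw,ddx,lyzj] add [cfy,nkjqf,jbp] -> 12 lines: yfhfq lqdd bad mft fba ngfb uysr cfy nkjqf jbp ujijg dkj
Final line 6: ngfb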